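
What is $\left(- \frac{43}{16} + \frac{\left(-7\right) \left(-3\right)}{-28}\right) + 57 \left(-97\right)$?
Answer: $- \frac{88519}{16} \approx -5532.4$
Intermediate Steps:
$\left(- \frac{43}{16} + \frac{\left(-7\right) \left(-3\right)}{-28}\right) + 57 \left(-97\right) = \left(\left(-43\right) \frac{1}{16} + 21 \left(- \frac{1}{28}\right)\right) - 5529 = \left(- \frac{43}{16} - \frac{3}{4}\right) - 5529 = - \frac{55}{16} - 5529 = - \frac{88519}{16}$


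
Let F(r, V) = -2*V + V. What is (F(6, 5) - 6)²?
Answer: 121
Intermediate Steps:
F(r, V) = -V
(F(6, 5) - 6)² = (-1*5 - 6)² = (-5 - 6)² = (-11)² = 121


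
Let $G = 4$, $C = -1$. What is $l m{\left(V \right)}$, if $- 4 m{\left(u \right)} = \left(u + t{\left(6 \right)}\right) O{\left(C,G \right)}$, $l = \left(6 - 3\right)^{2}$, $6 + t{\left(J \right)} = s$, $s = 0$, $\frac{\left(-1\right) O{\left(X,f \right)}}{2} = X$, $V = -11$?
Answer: $\frac{153}{2} \approx 76.5$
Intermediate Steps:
$O{\left(X,f \right)} = - 2 X$
$t{\left(J \right)} = -6$ ($t{\left(J \right)} = -6 + 0 = -6$)
$l = 9$ ($l = 3^{2} = 9$)
$m{\left(u \right)} = 3 - \frac{u}{2}$ ($m{\left(u \right)} = - \frac{\left(u - 6\right) \left(\left(-2\right) \left(-1\right)\right)}{4} = - \frac{\left(-6 + u\right) 2}{4} = - \frac{-12 + 2 u}{4} = 3 - \frac{u}{2}$)
$l m{\left(V \right)} = 9 \left(3 - - \frac{11}{2}\right) = 9 \left(3 + \frac{11}{2}\right) = 9 \cdot \frac{17}{2} = \frac{153}{2}$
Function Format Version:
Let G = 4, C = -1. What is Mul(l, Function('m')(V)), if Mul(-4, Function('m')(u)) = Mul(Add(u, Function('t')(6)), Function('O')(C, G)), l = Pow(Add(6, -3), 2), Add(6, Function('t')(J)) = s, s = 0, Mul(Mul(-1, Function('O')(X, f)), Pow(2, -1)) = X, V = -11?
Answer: Rational(153, 2) ≈ 76.500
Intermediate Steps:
Function('O')(X, f) = Mul(-2, X)
Function('t')(J) = -6 (Function('t')(J) = Add(-6, 0) = -6)
l = 9 (l = Pow(3, 2) = 9)
Function('m')(u) = Add(3, Mul(Rational(-1, 2), u)) (Function('m')(u) = Mul(Rational(-1, 4), Mul(Add(u, -6), Mul(-2, -1))) = Mul(Rational(-1, 4), Mul(Add(-6, u), 2)) = Mul(Rational(-1, 4), Add(-12, Mul(2, u))) = Add(3, Mul(Rational(-1, 2), u)))
Mul(l, Function('m')(V)) = Mul(9, Add(3, Mul(Rational(-1, 2), -11))) = Mul(9, Add(3, Rational(11, 2))) = Mul(9, Rational(17, 2)) = Rational(153, 2)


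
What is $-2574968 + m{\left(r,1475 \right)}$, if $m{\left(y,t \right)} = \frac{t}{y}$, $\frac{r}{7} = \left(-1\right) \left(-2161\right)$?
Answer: $- \frac{38951539461}{15127} \approx -2.575 \cdot 10^{6}$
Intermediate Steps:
$r = 15127$ ($r = 7 \left(\left(-1\right) \left(-2161\right)\right) = 7 \cdot 2161 = 15127$)
$-2574968 + m{\left(r,1475 \right)} = -2574968 + \frac{1475}{15127} = - \frac{38951539461}{15127}$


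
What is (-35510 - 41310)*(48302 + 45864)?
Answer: -7233832120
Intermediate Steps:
(-35510 - 41310)*(48302 + 45864) = -76820*94166 = -7233832120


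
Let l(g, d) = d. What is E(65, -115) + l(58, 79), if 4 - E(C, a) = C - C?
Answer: 83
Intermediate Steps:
E(C, a) = 4 (E(C, a) = 4 - (C - C) = 4 - 1*0 = 4 + 0 = 4)
E(65, -115) + l(58, 79) = 4 + 79 = 83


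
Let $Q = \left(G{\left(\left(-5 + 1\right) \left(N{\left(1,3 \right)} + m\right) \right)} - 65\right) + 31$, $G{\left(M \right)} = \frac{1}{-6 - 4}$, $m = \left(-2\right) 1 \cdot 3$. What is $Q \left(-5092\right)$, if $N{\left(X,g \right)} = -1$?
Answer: $\frac{868186}{5} \approx 1.7364 \cdot 10^{5}$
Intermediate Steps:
$m = -6$ ($m = \left(-2\right) 3 = -6$)
$G{\left(M \right)} = - \frac{1}{10}$ ($G{\left(M \right)} = \frac{1}{-10} = - \frac{1}{10}$)
$Q = - \frac{341}{10}$ ($Q = \left(- \frac{1}{10} - 65\right) + 31 = - \frac{651}{10} + 31 = - \frac{341}{10} \approx -34.1$)
$Q \left(-5092\right) = \left(- \frac{341}{10}\right) \left(-5092\right) = \frac{868186}{5}$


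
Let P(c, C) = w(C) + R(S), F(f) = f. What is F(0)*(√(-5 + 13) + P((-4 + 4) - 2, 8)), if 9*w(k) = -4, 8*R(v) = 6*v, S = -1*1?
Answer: 0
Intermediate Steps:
S = -1
R(v) = 3*v/4 (R(v) = (6*v)/8 = 3*v/4)
w(k) = -4/9 (w(k) = (⅑)*(-4) = -4/9)
P(c, C) = -43/36 (P(c, C) = -4/9 + (¾)*(-1) = -4/9 - ¾ = -43/36)
F(0)*(√(-5 + 13) + P((-4 + 4) - 2, 8)) = 0*(√(-5 + 13) - 43/36) = 0*(√8 - 43/36) = 0*(2*√2 - 43/36) = 0*(-43/36 + 2*√2) = 0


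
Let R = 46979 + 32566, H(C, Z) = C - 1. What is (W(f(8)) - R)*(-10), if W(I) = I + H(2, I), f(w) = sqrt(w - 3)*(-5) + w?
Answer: 795360 + 50*sqrt(5) ≈ 7.9547e+5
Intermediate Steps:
H(C, Z) = -1 + C
R = 79545
f(w) = w - 5*sqrt(-3 + w) (f(w) = sqrt(-3 + w)*(-5) + w = -5*sqrt(-3 + w) + w = w - 5*sqrt(-3 + w))
W(I) = 1 + I (W(I) = I + (-1 + 2) = I + 1 = 1 + I)
(W(f(8)) - R)*(-10) = ((1 + (8 - 5*sqrt(-3 + 8))) - 1*79545)*(-10) = ((1 + (8 - 5*sqrt(5))) - 79545)*(-10) = ((9 - 5*sqrt(5)) - 79545)*(-10) = (-79536 - 5*sqrt(5))*(-10) = 795360 + 50*sqrt(5)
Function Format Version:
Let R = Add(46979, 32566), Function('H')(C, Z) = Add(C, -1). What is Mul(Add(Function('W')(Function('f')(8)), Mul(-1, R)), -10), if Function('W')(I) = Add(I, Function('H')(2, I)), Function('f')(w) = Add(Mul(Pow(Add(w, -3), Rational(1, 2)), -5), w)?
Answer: Add(795360, Mul(50, Pow(5, Rational(1, 2)))) ≈ 7.9547e+5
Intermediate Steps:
Function('H')(C, Z) = Add(-1, C)
R = 79545
Function('f')(w) = Add(w, Mul(-5, Pow(Add(-3, w), Rational(1, 2)))) (Function('f')(w) = Add(Mul(Pow(Add(-3, w), Rational(1, 2)), -5), w) = Add(Mul(-5, Pow(Add(-3, w), Rational(1, 2))), w) = Add(w, Mul(-5, Pow(Add(-3, w), Rational(1, 2)))))
Function('W')(I) = Add(1, I) (Function('W')(I) = Add(I, Add(-1, 2)) = Add(I, 1) = Add(1, I))
Mul(Add(Function('W')(Function('f')(8)), Mul(-1, R)), -10) = Mul(Add(Add(1, Add(8, Mul(-5, Pow(Add(-3, 8), Rational(1, 2))))), Mul(-1, 79545)), -10) = Mul(Add(Add(1, Add(8, Mul(-5, Pow(5, Rational(1, 2))))), -79545), -10) = Mul(Add(Add(9, Mul(-5, Pow(5, Rational(1, 2)))), -79545), -10) = Mul(Add(-79536, Mul(-5, Pow(5, Rational(1, 2)))), -10) = Add(795360, Mul(50, Pow(5, Rational(1, 2))))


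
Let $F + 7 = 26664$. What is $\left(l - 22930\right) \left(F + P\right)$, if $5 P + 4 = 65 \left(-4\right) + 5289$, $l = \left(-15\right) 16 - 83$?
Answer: $-643224486$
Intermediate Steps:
$l = -323$ ($l = -240 - 83 = -323$)
$F = 26657$ ($F = -7 + 26664 = 26657$)
$P = 1005$ ($P = - \frac{4}{5} + \frac{65 \left(-4\right) + 5289}{5} = - \frac{4}{5} + \frac{-260 + 5289}{5} = - \frac{4}{5} + \frac{1}{5} \cdot 5029 = - \frac{4}{5} + \frac{5029}{5} = 1005$)
$\left(l - 22930\right) \left(F + P\right) = \left(-323 - 22930\right) \left(26657 + 1005\right) = \left(-23253\right) 27662 = -643224486$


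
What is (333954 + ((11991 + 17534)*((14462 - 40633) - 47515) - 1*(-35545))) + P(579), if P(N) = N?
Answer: -2175209072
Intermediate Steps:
(333954 + ((11991 + 17534)*((14462 - 40633) - 47515) - 1*(-35545))) + P(579) = (333954 + ((11991 + 17534)*((14462 - 40633) - 47515) - 1*(-35545))) + 579 = (333954 + (29525*(-26171 - 47515) + 35545)) + 579 = (333954 + (29525*(-73686) + 35545)) + 579 = (333954 + (-2175579150 + 35545)) + 579 = (333954 - 2175543605) + 579 = -2175209651 + 579 = -2175209072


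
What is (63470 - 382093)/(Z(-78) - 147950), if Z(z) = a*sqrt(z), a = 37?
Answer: 23570136425/10944654641 + 11789051*I*sqrt(78)/21889309282 ≈ 2.1536 + 0.0047566*I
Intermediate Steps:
Z(z) = 37*sqrt(z)
(63470 - 382093)/(Z(-78) - 147950) = (63470 - 382093)/(37*sqrt(-78) - 147950) = -318623/(37*(I*sqrt(78)) - 147950) = -318623/(37*I*sqrt(78) - 147950) = -318623/(-147950 + 37*I*sqrt(78))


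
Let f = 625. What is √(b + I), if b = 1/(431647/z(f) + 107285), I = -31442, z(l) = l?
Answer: I*√3977582830950271623/11247462 ≈ 177.32*I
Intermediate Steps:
b = 625/67484772 (b = 1/(431647/625 + 107285) = 1/(67484772/625) = 625/67484772 ≈ 9.2613e-6)
√(b + I) = √(625/67484772 - 31442) = √(-2121856200599/67484772) = I*√3977582830950271623/11247462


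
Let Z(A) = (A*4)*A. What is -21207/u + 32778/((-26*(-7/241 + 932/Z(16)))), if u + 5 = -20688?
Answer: -20908445112141/14623598249 ≈ -1429.8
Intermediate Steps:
Z(A) = 4*A**2 (Z(A) = (4*A)*A = 4*A**2)
u = -20693 (u = -5 - 20688 = -20693)
-21207/u + 32778/((-26*(-7/241 + 932/Z(16)))) = -21207/(-20693) + 32778/((-26*(-7/241 + 932/((4*16**2))))) = -21207*(-1/20693) + 32778/((-26*(-7*1/241 + 932/((4*256))))) = 21207/20693 + 32778/((-26*(-7/241 + 932/1024))) = 21207/20693 + 32778/((-26*(-7/241 + 932*(1/1024)))) = 21207/20693 + 32778/((-26*(-7/241 + 233/256))) = 21207/20693 + 32778/((-26*54361/61696)) = 21207/20693 + 32778/(-706693/30848) = 21207/20693 + 32778*(-30848/706693) = 21207/20693 - 1011135744/706693 = -20908445112141/14623598249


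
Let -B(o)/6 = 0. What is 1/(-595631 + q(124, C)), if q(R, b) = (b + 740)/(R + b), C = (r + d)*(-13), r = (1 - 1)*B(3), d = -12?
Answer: -5/2978139 ≈ -1.6789e-6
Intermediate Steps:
B(o) = 0 (B(o) = -6*0 = 0)
r = 0 (r = (1 - 1)*0 = 0*0 = 0)
C = 156 (C = (0 - 12)*(-13) = -12*(-13) = 156)
q(R, b) = (740 + b)/(R + b)
1/(-595631 + q(124, C)) = 1/(-595631 + (740 + 156)/(124 + 156)) = 1/(-595631 + 896/280) = 1/(-595631 + (1/280)*896) = 1/(-595631 + 16/5) = 1/(-2978139/5) = -5/2978139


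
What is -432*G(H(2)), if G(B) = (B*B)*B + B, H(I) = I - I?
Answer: 0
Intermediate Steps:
H(I) = 0
G(B) = B + B³ (G(B) = B²*B + B = B³ + B = B + B³)
-432*G(H(2)) = -432*(0 + 0³) = -432*(0 + 0) = -432*0 = 0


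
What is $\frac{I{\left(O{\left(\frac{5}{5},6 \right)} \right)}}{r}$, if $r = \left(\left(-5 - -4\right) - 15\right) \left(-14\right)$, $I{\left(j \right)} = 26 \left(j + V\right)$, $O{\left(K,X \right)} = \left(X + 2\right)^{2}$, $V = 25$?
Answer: $\frac{1157}{112} \approx 10.33$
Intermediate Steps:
$O{\left(K,X \right)} = \left(2 + X\right)^{2}$
$I{\left(j \right)} = 650 + 26 j$ ($I{\left(j \right)} = 26 \left(j + 25\right) = 26 \left(25 + j\right) = 650 + 26 j$)
$r = 224$ ($r = \left(\left(-5 + 4\right) - 15\right) \left(-14\right) = \left(-1 - 15\right) \left(-14\right) = \left(-16\right) \left(-14\right) = 224$)
$\frac{I{\left(O{\left(\frac{5}{5},6 \right)} \right)}}{r} = \frac{650 + 26 \left(2 + 6\right)^{2}}{224} = \left(650 + 26 \cdot 8^{2}\right) \frac{1}{224} = \left(650 + 26 \cdot 64\right) \frac{1}{224} = \left(650 + 1664\right) \frac{1}{224} = 2314 \cdot \frac{1}{224} = \frac{1157}{112}$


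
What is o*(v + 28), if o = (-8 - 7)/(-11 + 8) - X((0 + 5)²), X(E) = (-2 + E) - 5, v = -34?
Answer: 78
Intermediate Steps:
X(E) = -7 + E
o = -13 (o = (-8 - 7)/(-11 + 8) - (-7 + (0 + 5)²) = -15/(-3) - (-7 + 5²) = -15*(-⅓) - (-7 + 25) = 5 - 1*18 = 5 - 18 = -13)
o*(v + 28) = -13*(-34 + 28) = -13*(-6) = 78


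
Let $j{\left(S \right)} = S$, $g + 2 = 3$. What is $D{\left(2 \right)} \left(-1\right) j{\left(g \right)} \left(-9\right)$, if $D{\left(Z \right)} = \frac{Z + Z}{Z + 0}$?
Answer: $18$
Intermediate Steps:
$g = 1$ ($g = -2 + 3 = 1$)
$D{\left(Z \right)} = 2$ ($D{\left(Z \right)} = \frac{2 Z}{Z} = 2$)
$D{\left(2 \right)} \left(-1\right) j{\left(g \right)} \left(-9\right) = 2 \left(-1\right) 1 \left(-9\right) = \left(-2\right) 1 \left(-9\right) = \left(-2\right) \left(-9\right) = 18$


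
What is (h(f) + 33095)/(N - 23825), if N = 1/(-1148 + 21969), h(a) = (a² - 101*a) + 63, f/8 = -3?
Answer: -376422859/248030162 ≈ -1.5176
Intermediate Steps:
f = -24 (f = 8*(-3) = -24)
h(a) = 63 + a² - 101*a
N = 1/20821 ≈ 4.8028e-5
(h(f) + 33095)/(N - 23825) = ((63 + (-24)² - 101*(-24)) + 33095)/(1/20821 - 23825) = ((63 + 576 + 2424) + 33095)/(-496060324/20821) = (3063 + 33095)*(-20821/496060324) = 36158*(-20821/496060324) = -376422859/248030162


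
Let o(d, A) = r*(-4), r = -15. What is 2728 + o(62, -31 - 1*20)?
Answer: 2788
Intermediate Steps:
o(d, A) = 60 (o(d, A) = -15*(-4) = 60)
2728 + o(62, -31 - 1*20) = 2728 + 60 = 2788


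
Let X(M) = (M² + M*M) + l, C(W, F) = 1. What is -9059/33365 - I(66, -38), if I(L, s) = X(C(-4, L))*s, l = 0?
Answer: 2526681/33365 ≈ 75.729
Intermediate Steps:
X(M) = 2*M² (X(M) = (M² + M*M) + 0 = (M² + M²) + 0 = 2*M² + 0 = 2*M²)
I(L, s) = 2*s (I(L, s) = (2*1²)*s = (2*1)*s = 2*s)
-9059/33365 - I(66, -38) = -9059/33365 - 2*(-38) = -9059*1/33365 - 1*(-76) = -9059/33365 + 76 = 2526681/33365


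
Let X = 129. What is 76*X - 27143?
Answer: -17339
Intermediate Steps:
76*X - 27143 = 76*129 - 27143 = 9804 - 27143 = -17339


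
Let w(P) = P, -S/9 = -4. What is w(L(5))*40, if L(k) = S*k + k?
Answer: 7400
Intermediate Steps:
S = 36 (S = -9*(-4) = 36)
L(k) = 37*k (L(k) = 36*k + k = 37*k)
w(L(5))*40 = (37*5)*40 = 185*40 = 7400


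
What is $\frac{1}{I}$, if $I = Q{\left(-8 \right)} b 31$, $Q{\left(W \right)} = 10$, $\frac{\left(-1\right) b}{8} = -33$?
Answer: $\frac{1}{81840} \approx 1.2219 \cdot 10^{-5}$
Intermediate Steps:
$b = 264$ ($b = \left(-8\right) \left(-33\right) = 264$)
$I = 81840$ ($I = 10 \cdot 264 \cdot 31 = 2640 \cdot 31 = 81840$)
$\frac{1}{I} = \frac{1}{81840}$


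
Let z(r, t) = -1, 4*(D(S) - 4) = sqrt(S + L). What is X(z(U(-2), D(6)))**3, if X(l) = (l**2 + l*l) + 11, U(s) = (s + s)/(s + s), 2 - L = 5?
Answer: 2197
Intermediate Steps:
L = -3 (L = 2 - 1*5 = 2 - 5 = -3)
D(S) = 4 + sqrt(-3 + S)/4 (D(S) = 4 + sqrt(S - 3)/4 = 4 + sqrt(-3 + S)/4)
U(s) = 1 (U(s) = (2*s)/((2*s)) = (2*s)*(1/(2*s)) = 1)
X(l) = 11 + 2*l**2 (X(l) = (l**2 + l**2) + 11 = 2*l**2 + 11 = 11 + 2*l**2)
X(z(U(-2), D(6)))**3 = (11 + 2*(-1)**2)**3 = (11 + 2*1)**3 = (11 + 2)**3 = 13**3 = 2197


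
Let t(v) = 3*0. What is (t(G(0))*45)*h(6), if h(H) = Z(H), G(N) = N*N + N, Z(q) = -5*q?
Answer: 0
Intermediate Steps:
G(N) = N + N² (G(N) = N² + N = N + N²)
t(v) = 0
h(H) = -5*H
(t(G(0))*45)*h(6) = (0*45)*(-5*6) = 0*(-30) = 0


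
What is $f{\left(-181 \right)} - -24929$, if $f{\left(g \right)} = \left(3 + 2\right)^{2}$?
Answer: $24954$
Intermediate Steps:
$f{\left(g \right)} = 25$ ($f{\left(g \right)} = 5^{2} = 25$)
$f{\left(-181 \right)} - -24929 = 25 - -24929 = 25 + 24929 = 24954$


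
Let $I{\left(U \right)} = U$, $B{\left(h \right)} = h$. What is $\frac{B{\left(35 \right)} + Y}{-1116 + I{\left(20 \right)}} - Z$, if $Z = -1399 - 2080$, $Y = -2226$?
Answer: $\frac{3815175}{1096} \approx 3481.0$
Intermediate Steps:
$Z = -3479$ ($Z = -1399 - 2080 = -3479$)
$\frac{B{\left(35 \right)} + Y}{-1116 + I{\left(20 \right)}} - Z = \frac{35 - 2226}{-1116 + 20} - -3479 = - \frac{2191}{-1096} + 3479 = \left(-2191\right) \left(- \frac{1}{1096}\right) + 3479 = \frac{2191}{1096} + 3479 = \frac{3815175}{1096}$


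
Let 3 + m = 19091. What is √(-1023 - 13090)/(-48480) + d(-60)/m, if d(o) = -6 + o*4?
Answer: -123/9544 - I*√14113/48480 ≈ -0.012888 - 0.0024505*I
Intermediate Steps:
m = 19088 (m = -3 + 19091 = 19088)
d(o) = -6 + 4*o
√(-1023 - 13090)/(-48480) + d(-60)/m = √(-1023 - 13090)/(-48480) + (-6 + 4*(-60))/19088 = √(-14113)*(-1/48480) + (-6 - 240)*(1/19088) = (I*√14113)*(-1/48480) - 246*1/19088 = -I*√14113/48480 - 123/9544 = -123/9544 - I*√14113/48480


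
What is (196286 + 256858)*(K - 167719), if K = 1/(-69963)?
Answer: -1772416022069104/23321 ≈ -7.6001e+10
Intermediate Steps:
K = -1/69963 ≈ -1.4293e-5
(196286 + 256858)*(K - 167719) = (196286 + 256858)*(-1/69963 - 167719) = 453144*(-11734124398/69963) = -1772416022069104/23321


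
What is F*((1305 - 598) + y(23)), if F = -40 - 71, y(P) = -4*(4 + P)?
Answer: -66489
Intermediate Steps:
y(P) = -16 - 4*P
F = -111
F*((1305 - 598) + y(23)) = -111*((1305 - 598) + (-16 - 4*23)) = -111*(707 + (-16 - 92)) = -111*(707 - 108) = -111*599 = -66489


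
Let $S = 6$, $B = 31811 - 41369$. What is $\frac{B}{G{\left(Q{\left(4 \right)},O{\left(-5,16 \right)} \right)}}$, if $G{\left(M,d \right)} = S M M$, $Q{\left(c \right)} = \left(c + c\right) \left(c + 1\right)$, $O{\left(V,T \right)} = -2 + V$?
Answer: $- \frac{1593}{1600} \approx -0.99562$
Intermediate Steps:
$B = -9558$ ($B = 31811 - 41369 = -9558$)
$Q{\left(c \right)} = 2 c \left(1 + c\right)$
$G{\left(M,d \right)} = 6 M^{2}$ ($G{\left(M,d \right)} = 6 M M = 6 M^{2}$)
$\frac{B}{G{\left(Q{\left(4 \right)},O{\left(-5,16 \right)} \right)}} = - \frac{9558}{6 \left(2 \cdot 4 \left(1 + 4\right)\right)^{2}} = - \frac{9558}{6 \left(2 \cdot 4 \cdot 5\right)^{2}} = - \frac{9558}{6 \cdot 40^{2}} = - \frac{9558}{6 \cdot 1600} = - \frac{9558}{9600} = \left(-9558\right) \frac{1}{9600} = - \frac{1593}{1600}$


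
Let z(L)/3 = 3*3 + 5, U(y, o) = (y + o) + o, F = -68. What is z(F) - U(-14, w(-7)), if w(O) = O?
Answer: 70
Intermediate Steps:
U(y, o) = y + 2*o (U(y, o) = (o + y) + o = y + 2*o)
z(L) = 42 (z(L) = 3*(3*3 + 5) = 3*(9 + 5) = 3*14 = 42)
z(F) - U(-14, w(-7)) = 42 - (-14 + 2*(-7)) = 42 - (-14 - 14) = 42 - 1*(-28) = 42 + 28 = 70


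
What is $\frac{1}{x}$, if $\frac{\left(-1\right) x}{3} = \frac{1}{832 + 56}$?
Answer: $-296$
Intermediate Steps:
$x = - \frac{1}{296}$ ($x = - \frac{3}{832 + 56} = - \frac{3}{888} = \left(-3\right) \frac{1}{888} = - \frac{1}{296} \approx -0.0033784$)
$\frac{1}{x} = \frac{1}{- \frac{1}{296}} = -296$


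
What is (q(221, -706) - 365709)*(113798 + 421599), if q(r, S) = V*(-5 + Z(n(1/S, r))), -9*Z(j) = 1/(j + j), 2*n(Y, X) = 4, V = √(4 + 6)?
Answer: -195799501473 - 96906857*√10/36 ≈ -1.9581e+11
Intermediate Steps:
V = √10 ≈ 3.1623
n(Y, X) = 2 (n(Y, X) = (½)*4 = 2)
Z(j) = -1/(18*j) (Z(j) = -1/(9*(j + j)) = -1/(2*j)/9 = -1/(18*j))
q(r, S) = -181*√10/36 (q(r, S) = √10*(-5 - 1/18/2) = √10*(-5 - 1/18*½) = √10*(-5 - 1/36) = √10*(-181/36) = -181*√10/36)
(q(221, -706) - 365709)*(113798 + 421599) = (-181*√10/36 - 365709)*(113798 + 421599) = (-365709 - 181*√10/36)*535397 = -195799501473 - 96906857*√10/36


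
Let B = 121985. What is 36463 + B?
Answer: 158448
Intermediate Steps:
36463 + B = 36463 + 121985 = 158448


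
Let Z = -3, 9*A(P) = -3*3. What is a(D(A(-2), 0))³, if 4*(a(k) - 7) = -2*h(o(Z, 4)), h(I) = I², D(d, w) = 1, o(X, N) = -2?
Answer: 125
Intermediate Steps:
A(P) = -1 (A(P) = (-3*3)/9 = (⅑)*(-9) = -1)
a(k) = 5 (a(k) = 7 + (-2*(-2)²)/4 = 7 + (-2*4)/4 = 7 + (¼)*(-8) = 7 - 2 = 5)
a(D(A(-2), 0))³ = 5³ = 125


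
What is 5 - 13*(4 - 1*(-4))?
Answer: -99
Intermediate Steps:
5 - 13*(4 - 1*(-4)) = 5 - 13*(4 + 4) = 5 - 13*8 = 5 - 104 = -99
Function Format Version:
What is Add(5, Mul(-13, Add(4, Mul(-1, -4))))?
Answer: -99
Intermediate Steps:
Add(5, Mul(-13, Add(4, Mul(-1, -4)))) = Add(5, Mul(-13, Add(4, 4))) = Add(5, Mul(-13, 8)) = Add(5, -104) = -99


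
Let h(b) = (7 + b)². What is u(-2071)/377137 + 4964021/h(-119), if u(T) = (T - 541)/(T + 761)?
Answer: 1226235988441899/3098678275840 ≈ 395.73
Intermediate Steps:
u(T) = (-541 + T)/(761 + T)
u(-2071)/377137 + 4964021/h(-119) = ((-541 - 2071)/(761 - 2071))/377137 + 4964021/((7 - 119)²) = (-2612/(-1310))*(1/377137) + 4964021/((-112)²) = -1/1310*(-2612)*(1/377137) + 4964021/12544 = (1306/655)*(1/377137) + 4964021*(1/12544) = 1306/247024735 + 4964021/12544 = 1226235988441899/3098678275840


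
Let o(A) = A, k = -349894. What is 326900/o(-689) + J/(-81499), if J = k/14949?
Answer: -398271362244934/839428371639 ≈ -474.46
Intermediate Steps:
J = -349894/14949 ≈ -23.406
326900/o(-689) + J/(-81499) = 326900/(-689) - 349894/14949/(-81499) = 326900*(-1/689) - 349894/14949*(-1/81499) = -326900/689 + 349894/1218328551 = -398271362244934/839428371639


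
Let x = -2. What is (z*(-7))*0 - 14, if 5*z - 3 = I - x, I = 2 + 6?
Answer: -14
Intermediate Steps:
I = 8
z = 13/5 (z = 3/5 + (8 - 1*(-2))/5 = 3/5 + (8 + 2)/5 = 3/5 + (1/5)*10 = 3/5 + 2 = 13/5 ≈ 2.6000)
(z*(-7))*0 - 14 = ((13/5)*(-7))*0 - 14 = -91/5*0 - 14 = 0 - 14 = -14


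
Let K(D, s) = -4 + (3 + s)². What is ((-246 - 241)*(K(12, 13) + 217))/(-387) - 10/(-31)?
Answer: 7084363/11997 ≈ 590.51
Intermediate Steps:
((-246 - 241)*(K(12, 13) + 217))/(-387) - 10/(-31) = ((-246 - 241)*((-4 + (3 + 13)²) + 217))/(-387) - 10/(-31) = -487*((-4 + 16²) + 217)*(-1/387) - 10*(-1/31) = -487*((-4 + 256) + 217)*(-1/387) + 10/31 = -487*(252 + 217)*(-1/387) + 10/31 = -487*469*(-1/387) + 10/31 = -228403*(-1/387) + 10/31 = 228403/387 + 10/31 = 7084363/11997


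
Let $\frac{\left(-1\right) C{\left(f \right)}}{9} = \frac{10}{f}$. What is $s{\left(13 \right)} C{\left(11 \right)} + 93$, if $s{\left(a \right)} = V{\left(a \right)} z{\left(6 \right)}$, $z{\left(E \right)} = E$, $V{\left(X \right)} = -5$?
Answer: $\frac{3723}{11} \approx 338.45$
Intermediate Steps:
$C{\left(f \right)} = - \frac{90}{f}$ ($C{\left(f \right)} = - 9 \frac{10}{f} = - \frac{90}{f}$)
$s{\left(a \right)} = -30$ ($s{\left(a \right)} = \left(-5\right) 6 = -30$)
$s{\left(13 \right)} C{\left(11 \right)} + 93 = - 30 \left(- \frac{90}{11}\right) + 93 = - 30 \left(\left(-90\right) \frac{1}{11}\right) + 93 = \left(-30\right) \left(- \frac{90}{11}\right) + 93 = \frac{2700}{11} + 93 = \frac{3723}{11}$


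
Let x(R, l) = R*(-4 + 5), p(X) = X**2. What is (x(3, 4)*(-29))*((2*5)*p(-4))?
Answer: -13920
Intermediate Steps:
x(R, l) = R (x(R, l) = R*1 = R)
(x(3, 4)*(-29))*((2*5)*p(-4)) = (3*(-29))*((2*5)*(-4)**2) = -870*16 = -87*160 = -13920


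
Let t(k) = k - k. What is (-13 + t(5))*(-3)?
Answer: 39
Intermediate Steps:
t(k) = 0
(-13 + t(5))*(-3) = (-13 + 0)*(-3) = -13*(-3) = 39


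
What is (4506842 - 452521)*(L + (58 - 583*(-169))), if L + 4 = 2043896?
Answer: 8686289493117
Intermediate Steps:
L = 2043892 (L = -4 + 2043896 = 2043892)
(4506842 - 452521)*(L + (58 - 583*(-169))) = (4506842 - 452521)*(2043892 + (58 - 583*(-169))) = 4054321*(2043892 + (58 + 98527)) = 4054321*(2043892 + 98585) = 4054321*2142477 = 8686289493117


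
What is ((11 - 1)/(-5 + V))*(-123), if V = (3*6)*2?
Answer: -1230/31 ≈ -39.677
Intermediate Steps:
V = 36 (V = 18*2 = 36)
((11 - 1)/(-5 + V))*(-123) = ((11 - 1)/(-5 + 36))*(-123) = (10/31)*(-123) = -1230/31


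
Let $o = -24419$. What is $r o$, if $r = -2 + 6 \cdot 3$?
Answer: $-390704$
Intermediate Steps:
$r = 16$ ($r = -2 + 18 = 16$)
$r o = 16 \left(-24419\right) = -390704$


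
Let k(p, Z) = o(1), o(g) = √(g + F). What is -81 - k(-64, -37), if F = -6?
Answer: -81 - I*√5 ≈ -81.0 - 2.2361*I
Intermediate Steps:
o(g) = √(-6 + g) (o(g) = √(g - 6) = √(-6 + g))
k(p, Z) = I*√5 (k(p, Z) = √(-6 + 1) = √(-5) = I*√5)
-81 - k(-64, -37) = -81 - I*√5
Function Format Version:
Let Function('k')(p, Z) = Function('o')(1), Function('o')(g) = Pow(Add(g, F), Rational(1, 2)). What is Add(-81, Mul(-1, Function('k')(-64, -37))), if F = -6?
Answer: Add(-81, Mul(-1, I, Pow(5, Rational(1, 2)))) ≈ Add(-81.000, Mul(-2.2361, I))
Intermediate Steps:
Function('o')(g) = Pow(Add(-6, g), Rational(1, 2)) (Function('o')(g) = Pow(Add(g, -6), Rational(1, 2)) = Pow(Add(-6, g), Rational(1, 2)))
Function('k')(p, Z) = Mul(I, Pow(5, Rational(1, 2))) (Function('k')(p, Z) = Pow(Add(-6, 1), Rational(1, 2)) = Pow(-5, Rational(1, 2)) = Mul(I, Pow(5, Rational(1, 2))))
Add(-81, Mul(-1, Function('k')(-64, -37))) = Add(-81, Mul(-1, Mul(I, Pow(5, Rational(1, 2))))) = Add(-81, Mul(-1, I, Pow(5, Rational(1, 2))))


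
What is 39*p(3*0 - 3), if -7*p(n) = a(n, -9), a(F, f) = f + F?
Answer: 468/7 ≈ 66.857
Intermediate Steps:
a(F, f) = F + f
p(n) = 9/7 - n/7 (p(n) = -(n - 9)/7 = -(-9 + n)/7 = 9/7 - n/7)
39*p(3*0 - 3) = 39*(9/7 - (3*0 - 3)/7) = 39*(9/7 - (0 - 3)/7) = 39*(9/7 - ⅐*(-3)) = 39*(9/7 + 3/7) = 39*(12/7) = 468/7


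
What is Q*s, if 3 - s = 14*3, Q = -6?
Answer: 234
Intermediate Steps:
s = -39 (s = 3 - 14*3 = 3 - 1*42 = 3 - 42 = -39)
Q*s = -6*(-39) = 234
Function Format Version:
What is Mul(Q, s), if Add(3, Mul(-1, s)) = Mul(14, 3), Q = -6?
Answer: 234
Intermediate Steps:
s = -39 (s = Add(3, Mul(-1, Mul(14, 3))) = Add(3, Mul(-1, 42)) = Add(3, -42) = -39)
Mul(Q, s) = Mul(-6, -39) = 234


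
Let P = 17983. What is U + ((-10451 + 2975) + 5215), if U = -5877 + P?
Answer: 9845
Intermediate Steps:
U = 12106 (U = -5877 + 17983 = 12106)
U + ((-10451 + 2975) + 5215) = 12106 + ((-10451 + 2975) + 5215) = 12106 + (-7476 + 5215) = 12106 - 2261 = 9845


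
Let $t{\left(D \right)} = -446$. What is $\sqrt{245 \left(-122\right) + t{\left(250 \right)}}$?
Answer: $8 i \sqrt{474} \approx 174.17 i$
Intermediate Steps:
$\sqrt{245 \left(-122\right) + t{\left(250 \right)}} = \sqrt{245 \left(-122\right) - 446} = \sqrt{-29890 - 446} = \sqrt{-30336} = 8 i \sqrt{474}$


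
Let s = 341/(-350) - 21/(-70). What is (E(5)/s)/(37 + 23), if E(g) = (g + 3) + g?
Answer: -455/1416 ≈ -0.32133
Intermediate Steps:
s = -118/175 (s = 341*(-1/350) - 21*(-1/70) = -341/350 + 3/10 = -118/175 ≈ -0.67429)
E(g) = 3 + 2*g (E(g) = (3 + g) + g = 3 + 2*g)
(E(5)/s)/(37 + 23) = ((3 + 2*5)/(-118/175))/(37 + 23) = ((3 + 10)*(-175/118))/60 = (13*(-175/118))*(1/60) = -2275/118*1/60 = -455/1416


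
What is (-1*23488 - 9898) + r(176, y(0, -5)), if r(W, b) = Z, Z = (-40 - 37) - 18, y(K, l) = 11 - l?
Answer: -33481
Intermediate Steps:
Z = -95 (Z = -77 - 18 = -95)
r(W, b) = -95
(-1*23488 - 9898) + r(176, y(0, -5)) = (-1*23488 - 9898) - 95 = (-23488 - 9898) - 95 = -33386 - 95 = -33481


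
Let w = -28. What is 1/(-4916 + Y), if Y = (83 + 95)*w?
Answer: -1/9900 ≈ -0.00010101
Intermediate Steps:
Y = -4984 (Y = (83 + 95)*(-28) = 178*(-28) = -4984)
1/(-4916 + Y) = 1/(-4916 - 4984) = 1/(-9900) = -1/9900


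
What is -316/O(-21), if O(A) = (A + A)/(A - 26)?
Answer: -7426/21 ≈ -353.62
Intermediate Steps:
O(A) = 2*A/(-26 + A) (O(A) = (2*A)/(-26 + A) = 2*A/(-26 + A))
-316/O(-21) = -316/(2*(-21)/(-26 - 21)) = -316/(2*(-21)/(-47)) = -316/(2*(-21)*(-1/47)) = -316/42/47 = -316*47/42 = -7426/21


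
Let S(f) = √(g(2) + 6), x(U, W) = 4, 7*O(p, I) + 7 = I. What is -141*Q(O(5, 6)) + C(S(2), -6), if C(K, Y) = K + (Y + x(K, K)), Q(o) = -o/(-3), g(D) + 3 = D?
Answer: 33/7 + √5 ≈ 6.9504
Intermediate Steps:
O(p, I) = -1 + I/7
g(D) = -3 + D
Q(o) = o/3 (Q(o) = -o*(-⅓) = o/3)
S(f) = √5 (S(f) = √((-3 + 2) + 6) = √(-1 + 6) = √5)
C(K, Y) = 4 + K + Y (C(K, Y) = K + (Y + 4) = K + (4 + Y) = 4 + K + Y)
-141*Q(O(5, 6)) + C(S(2), -6) = -47*(-1 + (⅐)*6) + (4 + √5 - 6) = -47*(-1 + 6/7) + (-2 + √5) = -47*(-1)/7 + (-2 + √5) = -141*(-1/21) + (-2 + √5) = 47/7 + (-2 + √5) = 33/7 + √5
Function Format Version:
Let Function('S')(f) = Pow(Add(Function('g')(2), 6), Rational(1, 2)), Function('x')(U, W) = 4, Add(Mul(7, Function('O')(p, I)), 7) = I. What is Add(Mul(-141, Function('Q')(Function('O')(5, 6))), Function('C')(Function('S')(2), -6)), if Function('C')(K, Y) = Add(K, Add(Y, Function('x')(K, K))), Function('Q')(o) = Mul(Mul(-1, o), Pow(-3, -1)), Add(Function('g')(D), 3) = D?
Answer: Add(Rational(33, 7), Pow(5, Rational(1, 2))) ≈ 6.9504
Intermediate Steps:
Function('O')(p, I) = Add(-1, Mul(Rational(1, 7), I))
Function('g')(D) = Add(-3, D)
Function('Q')(o) = Mul(Rational(1, 3), o) (Function('Q')(o) = Mul(Mul(-1, o), Rational(-1, 3)) = Mul(Rational(1, 3), o))
Function('S')(f) = Pow(5, Rational(1, 2)) (Function('S')(f) = Pow(Add(Add(-3, 2), 6), Rational(1, 2)) = Pow(Add(-1, 6), Rational(1, 2)) = Pow(5, Rational(1, 2)))
Function('C')(K, Y) = Add(4, K, Y) (Function('C')(K, Y) = Add(K, Add(Y, 4)) = Add(K, Add(4, Y)) = Add(4, K, Y))
Add(Mul(-141, Function('Q')(Function('O')(5, 6))), Function('C')(Function('S')(2), -6)) = Add(Mul(-141, Mul(Rational(1, 3), Add(-1, Mul(Rational(1, 7), 6)))), Add(4, Pow(5, Rational(1, 2)), -6)) = Add(Mul(-141, Mul(Rational(1, 3), Add(-1, Rational(6, 7)))), Add(-2, Pow(5, Rational(1, 2)))) = Add(Mul(-141, Mul(Rational(1, 3), Rational(-1, 7))), Add(-2, Pow(5, Rational(1, 2)))) = Add(Mul(-141, Rational(-1, 21)), Add(-2, Pow(5, Rational(1, 2)))) = Add(Rational(47, 7), Add(-2, Pow(5, Rational(1, 2)))) = Add(Rational(33, 7), Pow(5, Rational(1, 2)))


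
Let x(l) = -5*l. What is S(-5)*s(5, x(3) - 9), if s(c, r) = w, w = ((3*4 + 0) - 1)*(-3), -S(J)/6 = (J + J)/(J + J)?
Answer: 198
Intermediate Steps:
S(J) = -6 (S(J) = -6*(J + J)/(J + J) = -6*2*J/(2*J) = -6*2*J*1/(2*J) = -6*1 = -6)
w = -33 (w = ((12 + 0) - 1)*(-3) = (12 - 1)*(-3) = 11*(-3) = -33)
s(c, r) = -33
S(-5)*s(5, x(3) - 9) = -6*(-33) = 198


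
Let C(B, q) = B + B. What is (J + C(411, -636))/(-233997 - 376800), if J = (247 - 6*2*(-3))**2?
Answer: -80911/610797 ≈ -0.13247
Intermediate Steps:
C(B, q) = 2*B
J = 80089 (J = (247 - 12*(-3))**2 = (247 + 36)**2 = 283**2 = 80089)
(J + C(411, -636))/(-233997 - 376800) = (80089 + 2*411)/(-233997 - 376800) = (80089 + 822)/(-610797) = 80911*(-1/610797) = -80911/610797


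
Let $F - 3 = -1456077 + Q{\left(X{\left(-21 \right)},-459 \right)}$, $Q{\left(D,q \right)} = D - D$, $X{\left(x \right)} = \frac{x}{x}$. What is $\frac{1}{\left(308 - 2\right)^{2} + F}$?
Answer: $- \frac{1}{1362438} \approx -7.3398 \cdot 10^{-7}$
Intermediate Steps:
$X{\left(x \right)} = 1$
$Q{\left(D,q \right)} = 0$
$F = -1456074$ ($F = 3 + \left(-1456077 + 0\right) = 3 - 1456077 = -1456074$)
$\frac{1}{\left(308 - 2\right)^{2} + F} = \frac{1}{\left(308 - 2\right)^{2} - 1456074} = \frac{1}{306^{2} - 1456074} = \frac{1}{93636 - 1456074} = \frac{1}{-1362438} = - \frac{1}{1362438}$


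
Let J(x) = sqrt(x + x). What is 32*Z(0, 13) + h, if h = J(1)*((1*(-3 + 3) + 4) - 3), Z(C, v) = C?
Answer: sqrt(2) ≈ 1.4142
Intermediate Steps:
J(x) = sqrt(2)*sqrt(x) (J(x) = sqrt(2*x) = sqrt(2)*sqrt(x))
h = sqrt(2) (h = (sqrt(2)*sqrt(1))*((1*(-3 + 3) + 4) - 3) = (sqrt(2)*1)*((1*0 + 4) - 3) = sqrt(2)*((0 + 4) - 3) = sqrt(2)*(4 - 3) = sqrt(2)*1 = sqrt(2) ≈ 1.4142)
32*Z(0, 13) + h = 32*0 + sqrt(2) = 0 + sqrt(2) = sqrt(2)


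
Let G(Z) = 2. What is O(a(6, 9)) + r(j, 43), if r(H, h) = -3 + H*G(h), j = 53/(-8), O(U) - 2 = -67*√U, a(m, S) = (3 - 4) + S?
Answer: -57/4 - 134*√2 ≈ -203.75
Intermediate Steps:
a(m, S) = -1 + S
O(U) = 2 - 67*√U
j = -53/8 (j = 53*(-⅛) = -53/8 ≈ -6.6250)
r(H, h) = -3 + 2*H (r(H, h) = -3 + H*2 = -3 + 2*H)
O(a(6, 9)) + r(j, 43) = (2 - 67*√(-1 + 9)) + (-3 + 2*(-53/8)) = (2 - 134*√2) + (-3 - 53/4) = (2 - 134*√2) - 65/4 = -57/4 - 134*√2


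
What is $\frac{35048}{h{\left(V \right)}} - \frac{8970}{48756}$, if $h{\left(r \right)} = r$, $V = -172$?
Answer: $- \frac{71264297}{349418} \approx -203.95$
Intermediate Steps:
$\frac{35048}{h{\left(V \right)}} - \frac{8970}{48756} = \frac{35048}{-172} - \frac{8970}{48756} = 35048 \left(- \frac{1}{172}\right) - \frac{1495}{8126} = - \frac{8762}{43} - \frac{1495}{8126} = - \frac{71264297}{349418}$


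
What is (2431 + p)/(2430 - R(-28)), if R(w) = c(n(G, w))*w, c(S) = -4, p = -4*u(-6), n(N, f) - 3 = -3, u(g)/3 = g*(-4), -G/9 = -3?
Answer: 2143/2318 ≈ 0.92450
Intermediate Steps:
G = 27 (G = -9*(-3) = 27)
u(g) = -12*g (u(g) = 3*(g*(-4)) = 3*(-4*g) = -12*g)
n(N, f) = 0 (n(N, f) = 3 - 3 = 0)
p = -288 (p = -(-48)*(-6) = -4*72 = -288)
R(w) = -4*w
(2431 + p)/(2430 - R(-28)) = (2431 - 288)/(2430 - (-4)*(-28)) = 2143/(2430 - 1*112) = 2143/(2430 - 112) = 2143/2318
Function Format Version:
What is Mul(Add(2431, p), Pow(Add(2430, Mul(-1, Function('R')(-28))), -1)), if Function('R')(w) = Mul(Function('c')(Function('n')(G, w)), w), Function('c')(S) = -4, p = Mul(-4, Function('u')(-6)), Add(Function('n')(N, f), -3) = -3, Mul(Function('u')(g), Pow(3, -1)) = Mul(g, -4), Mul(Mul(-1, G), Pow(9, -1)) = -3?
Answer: Rational(2143, 2318) ≈ 0.92450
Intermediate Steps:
G = 27 (G = Mul(-9, -3) = 27)
Function('u')(g) = Mul(-12, g) (Function('u')(g) = Mul(3, Mul(g, -4)) = Mul(3, Mul(-4, g)) = Mul(-12, g))
Function('n')(N, f) = 0 (Function('n')(N, f) = Add(3, -3) = 0)
p = -288 (p = Mul(-4, Mul(-12, -6)) = Mul(-4, 72) = -288)
Function('R')(w) = Mul(-4, w)
Mul(Add(2431, p), Pow(Add(2430, Mul(-1, Function('R')(-28))), -1)) = Mul(Add(2431, -288), Pow(Add(2430, Mul(-1, Mul(-4, -28))), -1)) = Mul(2143, Pow(Add(2430, Mul(-1, 112)), -1)) = Mul(2143, Pow(Add(2430, -112), -1)) = Mul(2143, Pow(2318, -1)) = Mul(2143, Rational(1, 2318)) = Rational(2143, 2318)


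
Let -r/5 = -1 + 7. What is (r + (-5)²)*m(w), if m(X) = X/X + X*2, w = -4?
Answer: 35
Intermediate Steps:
m(X) = 1 + 2*X
r = -30 (r = -5*(-1 + 7) = -5*6 = -30)
(r + (-5)²)*m(w) = (-30 + (-5)²)*(1 + 2*(-4)) = (-30 + 25)*(1 - 8) = -5*(-7) = 35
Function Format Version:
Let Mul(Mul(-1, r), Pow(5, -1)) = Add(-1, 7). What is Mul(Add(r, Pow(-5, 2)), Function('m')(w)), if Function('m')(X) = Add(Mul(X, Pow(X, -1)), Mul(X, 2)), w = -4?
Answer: 35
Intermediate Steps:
Function('m')(X) = Add(1, Mul(2, X))
r = -30 (r = Mul(-5, Add(-1, 7)) = Mul(-5, 6) = -30)
Mul(Add(r, Pow(-5, 2)), Function('m')(w)) = Mul(Add(-30, Pow(-5, 2)), Add(1, Mul(2, -4))) = Mul(Add(-30, 25), Add(1, -8)) = Mul(-5, -7) = 35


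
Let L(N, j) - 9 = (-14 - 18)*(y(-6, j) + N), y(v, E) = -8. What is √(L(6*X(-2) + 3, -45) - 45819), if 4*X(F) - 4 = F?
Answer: I*√45746 ≈ 213.88*I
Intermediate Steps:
X(F) = 1 + F/4
L(N, j) = 265 - 32*N (L(N, j) = 9 + (-14 - 18)*(-8 + N) = 9 - 32*(-8 + N) = 9 + (256 - 32*N) = 265 - 32*N)
√(L(6*X(-2) + 3, -45) - 45819) = √((265 - 32*(6*(1 + (¼)*(-2)) + 3)) - 45819) = √((265 - 32*(6*(1 - ½) + 3)) - 45819) = √((265 - 32*(6*(½) + 3)) - 45819) = √((265 - 32*(3 + 3)) - 45819) = √((265 - 32*6) - 45819) = √((265 - 192) - 45819) = √(73 - 45819) = √(-45746) = I*√45746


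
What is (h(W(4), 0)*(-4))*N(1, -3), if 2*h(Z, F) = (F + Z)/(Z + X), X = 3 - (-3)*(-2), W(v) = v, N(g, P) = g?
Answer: -8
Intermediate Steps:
X = -3 (X = 3 - 1*6 = 3 - 6 = -3)
h(Z, F) = (F + Z)/(2*(-3 + Z)) (h(Z, F) = ((F + Z)/(Z - 3))/2 = ((F + Z)/(-3 + Z))/2 = (F + Z)/(2*(-3 + Z)))
(h(W(4), 0)*(-4))*N(1, -3) = (((0 + 4)/(2*(-3 + 4)))*(-4))*1 = (((½)*4/1)*(-4))*1 = (((½)*1*4)*(-4))*1 = (2*(-4))*1 = -8*1 = -8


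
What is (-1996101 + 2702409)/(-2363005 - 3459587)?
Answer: -58859/485216 ≈ -0.12130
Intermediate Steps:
(-1996101 + 2702409)/(-2363005 - 3459587) = 706308/(-5822592) = 706308*(-1/5822592) = -58859/485216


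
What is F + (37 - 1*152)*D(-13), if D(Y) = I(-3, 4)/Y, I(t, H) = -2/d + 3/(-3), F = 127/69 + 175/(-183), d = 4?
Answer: -1355333/109434 ≈ -12.385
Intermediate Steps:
F = 3722/4209 (F = 127*(1/69) + 175*(-1/183) = 127/69 - 175/183 = 3722/4209 ≈ 0.88430)
I(t, H) = -3/2 (I(t, H) = -2/4 + 3/(-3) = -2*¼ + 3*(-⅓) = -½ - 1 = -3/2)
D(Y) = -3/(2*Y)
F + (37 - 1*152)*D(-13) = 3722/4209 + (37 - 1*152)*(-3/2/(-13)) = 3722/4209 + (37 - 152)*(-3/2*(-1/13)) = 3722/4209 - 115*3/26 = 3722/4209 - 345/26 = -1355333/109434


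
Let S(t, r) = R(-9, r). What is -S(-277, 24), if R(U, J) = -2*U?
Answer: -18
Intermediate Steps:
S(t, r) = 18 (S(t, r) = -2*(-9) = 18)
-S(-277, 24) = -1*18 = -18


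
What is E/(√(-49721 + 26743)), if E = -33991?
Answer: 33991*I*√22978/22978 ≈ 224.24*I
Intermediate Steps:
E/(√(-49721 + 26743)) = -33991/√(-49721 + 26743) = -33991*(-I*√22978/22978) = -(-33991)*I*√22978/22978 = 33991*I*√22978/22978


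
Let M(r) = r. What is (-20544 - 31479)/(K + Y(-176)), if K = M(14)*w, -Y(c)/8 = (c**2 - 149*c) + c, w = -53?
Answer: 52023/456934 ≈ 0.11385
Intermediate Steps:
Y(c) = -8*c**2 + 1184*c (Y(c) = -8*((c**2 - 149*c) + c) = -8*(c**2 - 148*c) = -8*c**2 + 1184*c)
K = -742 (K = 14*(-53) = -742)
(-20544 - 31479)/(K + Y(-176)) = (-20544 - 31479)/(-742 + 8*(-176)*(148 - 1*(-176))) = -52023/(-742 + 8*(-176)*(148 + 176)) = -52023/(-742 + 8*(-176)*324) = -52023/(-742 - 456192) = -52023/(-456934) = -52023*(-1/456934) = 52023/456934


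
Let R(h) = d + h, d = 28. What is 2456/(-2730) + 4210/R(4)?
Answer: 2853677/21840 ≈ 130.66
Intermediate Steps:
R(h) = 28 + h
2456/(-2730) + 4210/R(4) = 2456/(-2730) + 4210/(28 + 4) = 2456*(-1/2730) + 4210/32 = -1228/1365 + 4210*(1/32) = -1228/1365 + 2105/16 = 2853677/21840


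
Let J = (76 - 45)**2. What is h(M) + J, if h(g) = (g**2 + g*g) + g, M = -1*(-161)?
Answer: 52964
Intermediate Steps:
M = 161
h(g) = g + 2*g**2 (h(g) = (g**2 + g**2) + g = 2*g**2 + g = g + 2*g**2)
J = 961 (J = 31**2 = 961)
h(M) + J = 161*(1 + 2*161) + 961 = 161*(1 + 322) + 961 = 161*323 + 961 = 52003 + 961 = 52964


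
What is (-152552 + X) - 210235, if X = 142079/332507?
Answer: -17232724990/47501 ≈ -3.6279e+5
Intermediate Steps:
X = 20297/47501 (X = 142079*(1/332507) = 20297/47501 ≈ 0.42730)
(-152552 + X) - 210235 = (-152552 + 20297/47501) - 210235 = -7246352255/47501 - 210235 = -17232724990/47501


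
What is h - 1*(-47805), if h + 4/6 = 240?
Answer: 144133/3 ≈ 48044.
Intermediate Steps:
h = 718/3 (h = -⅔ + 240 = 718/3 ≈ 239.33)
h - 1*(-47805) = 718/3 - 1*(-47805) = 718/3 + 47805 = 144133/3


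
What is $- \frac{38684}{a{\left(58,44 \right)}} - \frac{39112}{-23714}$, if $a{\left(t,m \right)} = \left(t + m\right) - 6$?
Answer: $- \frac{114199703}{284568} \approx -401.31$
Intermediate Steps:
$a{\left(t,m \right)} = -6 + m + t$ ($a{\left(t,m \right)} = \left(m + t\right) - 6 = -6 + m + t$)
$- \frac{38684}{a{\left(58,44 \right)}} - \frac{39112}{-23714} = - \frac{38684}{-6 + 44 + 58} - \frac{39112}{-23714} = - \frac{38684}{96} - - \frac{19556}{11857} = \left(-38684\right) \frac{1}{96} + \frac{19556}{11857} = - \frac{9671}{24} + \frac{19556}{11857} = - \frac{114199703}{284568}$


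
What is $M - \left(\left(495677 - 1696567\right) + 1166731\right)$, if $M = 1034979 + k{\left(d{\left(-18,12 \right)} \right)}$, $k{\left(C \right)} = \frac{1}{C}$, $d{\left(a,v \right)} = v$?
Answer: $\frac{12829657}{12} \approx 1.0691 \cdot 10^{6}$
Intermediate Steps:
$M = \frac{12419749}{12}$ ($M = 1034979 + \frac{1}{12} = \frac{12419749}{12} \approx 1.035 \cdot 10^{6}$)
$M - \left(\left(495677 - 1696567\right) + 1166731\right) = \frac{12419749}{12} - \left(\left(495677 - 1696567\right) + 1166731\right) = \frac{12419749}{12} - \left(-1200890 + 1166731\right) = \frac{12419749}{12} - -34159 = \frac{12419749}{12} + 34159 = \frac{12829657}{12}$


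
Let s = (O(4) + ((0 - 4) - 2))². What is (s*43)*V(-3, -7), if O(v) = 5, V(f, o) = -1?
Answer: -43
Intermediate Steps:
s = 1 (s = (5 + ((0 - 4) - 2))² = (5 + (-4 - 2))² = (5 - 6)² = (-1)² = 1)
(s*43)*V(-3, -7) = (1*43)*(-1) = 43*(-1) = -43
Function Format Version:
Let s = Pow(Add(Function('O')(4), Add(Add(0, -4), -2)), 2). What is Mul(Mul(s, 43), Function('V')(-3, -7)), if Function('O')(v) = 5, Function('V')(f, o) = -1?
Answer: -43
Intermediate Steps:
s = 1 (s = Pow(Add(5, Add(Add(0, -4), -2)), 2) = Pow(Add(5, Add(-4, -2)), 2) = Pow(Add(5, -6), 2) = Pow(-1, 2) = 1)
Mul(Mul(s, 43), Function('V')(-3, -7)) = Mul(Mul(1, 43), -1) = Mul(43, -1) = -43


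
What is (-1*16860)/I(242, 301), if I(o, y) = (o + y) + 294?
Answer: -5620/279 ≈ -20.143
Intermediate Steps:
I(o, y) = 294 + o + y
(-1*16860)/I(242, 301) = (-1*16860)/(294 + 242 + 301) = -16860/837 = -16860*1/837 = -5620/279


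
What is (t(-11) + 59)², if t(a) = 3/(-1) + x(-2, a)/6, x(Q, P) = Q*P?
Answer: 32041/9 ≈ 3560.1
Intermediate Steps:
x(Q, P) = P*Q
t(a) = -3 - a/3 (t(a) = 3/(-1) + (a*(-2))/6 = 3*(-1) - 2*a*(⅙) = -3 - a/3)
(t(-11) + 59)² = ((-3 - ⅓*(-11)) + 59)² = ((-3 + 11/3) + 59)² = (⅔ + 59)² = (179/3)² = 32041/9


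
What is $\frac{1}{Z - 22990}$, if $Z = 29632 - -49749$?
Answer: $\frac{1}{56391} \approx 1.7733 \cdot 10^{-5}$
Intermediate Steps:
$Z = 79381$ ($Z = 29632 + 49749 = 79381$)
$\frac{1}{Z - 22990} = \frac{1}{79381 - 22990} = \frac{1}{56391}$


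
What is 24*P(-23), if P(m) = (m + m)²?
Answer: 50784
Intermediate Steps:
P(m) = 4*m² (P(m) = (2*m)² = 4*m²)
24*P(-23) = 24*(4*(-23)²) = 24*(4*529) = 24*2116 = 50784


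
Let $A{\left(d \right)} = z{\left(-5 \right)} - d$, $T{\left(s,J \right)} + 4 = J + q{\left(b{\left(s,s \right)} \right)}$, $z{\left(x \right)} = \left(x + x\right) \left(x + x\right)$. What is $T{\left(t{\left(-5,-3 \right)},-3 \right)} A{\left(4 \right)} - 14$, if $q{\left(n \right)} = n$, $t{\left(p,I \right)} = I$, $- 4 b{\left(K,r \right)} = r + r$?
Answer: $-542$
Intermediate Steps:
$z{\left(x \right)} = 4 x^{2}$ ($z{\left(x \right)} = 2 x 2 x = 4 x^{2}$)
$b{\left(K,r \right)} = - \frac{r}{2}$ ($b{\left(K,r \right)} = - \frac{r + r}{4} = - \frac{2 r}{4} = - \frac{r}{2}$)
$T{\left(s,J \right)} = -4 + J - \frac{s}{2}$ ($T{\left(s,J \right)} = -4 + \left(J - \frac{s}{2}\right) = -4 + J - \frac{s}{2}$)
$A{\left(d \right)} = 100 - d$ ($A{\left(d \right)} = 4 \left(-5\right)^{2} - d = 4 \cdot 25 - d = 100 - d$)
$T{\left(t{\left(-5,-3 \right)},-3 \right)} A{\left(4 \right)} - 14 = \left(-4 - 3 - - \frac{3}{2}\right) \left(100 - 4\right) - 14 = \left(-4 - 3 + \frac{3}{2}\right) \left(100 - 4\right) - 14 = \left(- \frac{11}{2}\right) 96 - 14 = -528 - 14 = -542$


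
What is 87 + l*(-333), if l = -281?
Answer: 93660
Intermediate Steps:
87 + l*(-333) = 87 - 281*(-333) = 87 + 93573 = 93660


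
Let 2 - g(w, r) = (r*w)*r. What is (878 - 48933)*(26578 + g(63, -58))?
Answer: 8907090360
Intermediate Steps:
g(w, r) = 2 - w*r² (g(w, r) = 2 - r*w*r = 2 - w*r²)
(878 - 48933)*(26578 + g(63, -58)) = (878 - 48933)*(26578 + (2 - 1*63*(-58)²)) = -48055*(26578 + (2 - 1*63*3364)) = -48055*(26578 + (2 - 211932)) = -48055*(26578 - 211930) = -48055*(-185352) = 8907090360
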